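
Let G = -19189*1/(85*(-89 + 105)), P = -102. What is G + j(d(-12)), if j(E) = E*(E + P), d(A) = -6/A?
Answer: -88209/1360 ≈ -64.860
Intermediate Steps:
j(E) = E*(-102 + E) (j(E) = E*(E - 102) = E*(-102 + E))
G = -19189/1360 (G = -19189/(16*85) = -19189/1360 ≈ -14.110)
G + j(d(-12)) = -19189/1360 + (-6/(-12))*(-102 - 6/(-12)) = -19189/1360 + (-6*(-1/12))*(-102 - 6*(-1/12)) = -19189/1360 + (-102 + ½)/2 = -19189/1360 + (½)*(-203/2) = -19189/1360 - 203/4 = -88209/1360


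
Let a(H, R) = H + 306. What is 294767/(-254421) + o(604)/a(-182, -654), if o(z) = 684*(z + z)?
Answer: 52546099351/7887051 ≈ 6662.3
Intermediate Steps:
a(H, R) = 306 + H
o(z) = 1368*z (o(z) = 684*(2*z) = 1368*z)
294767/(-254421) + o(604)/a(-182, -654) = 294767/(-254421) + (1368*604)/(306 - 182) = 294767*(-1/254421) + 826272/124 = -294767/254421 + 826272*(1/124) = -294767/254421 + 206568/31 = 52546099351/7887051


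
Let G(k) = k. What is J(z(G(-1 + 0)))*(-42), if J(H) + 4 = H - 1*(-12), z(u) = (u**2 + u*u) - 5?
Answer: -210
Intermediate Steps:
z(u) = -5 + 2*u**2 (z(u) = (u**2 + u**2) - 5 = 2*u**2 - 5 = -5 + 2*u**2)
J(H) = 8 + H (J(H) = -4 + (H - 1*(-12)) = -4 + (H + 12) = -4 + (12 + H) = 8 + H)
J(z(G(-1 + 0)))*(-42) = (8 + (-5 + 2*(-1 + 0)**2))*(-42) = (8 + (-5 + 2*(-1)**2))*(-42) = (8 + (-5 + 2*1))*(-42) = (8 + (-5 + 2))*(-42) = (8 - 3)*(-42) = 5*(-42) = -210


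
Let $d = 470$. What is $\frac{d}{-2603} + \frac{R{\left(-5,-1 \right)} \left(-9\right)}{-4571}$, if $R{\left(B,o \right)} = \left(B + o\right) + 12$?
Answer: $- \frac{2007808}{11898313} \approx -0.16875$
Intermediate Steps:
$R{\left(B,o \right)} = 12 + B + o$
$\frac{d}{-2603} + \frac{R{\left(-5,-1 \right)} \left(-9\right)}{-4571} = \frac{470}{-2603} + \frac{\left(12 - 5 - 1\right) \left(-9\right)}{-4571} = 470 \left(- \frac{1}{2603}\right) + 6 \left(-9\right) \left(- \frac{1}{4571}\right) = - \frac{470}{2603} - - \frac{54}{4571} = - \frac{470}{2603} + \frac{54}{4571} = - \frac{2007808}{11898313}$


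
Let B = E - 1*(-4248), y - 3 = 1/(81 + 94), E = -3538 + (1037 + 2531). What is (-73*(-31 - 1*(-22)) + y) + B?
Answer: 864151/175 ≈ 4938.0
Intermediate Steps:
E = 30 (E = -3538 + 3568 = 30)
y = 526/175 (y = 3 + 1/(81 + 94) = 3 + 1/175 = 526/175 ≈ 3.0057)
B = 4278 (B = 30 - 1*(-4248) = 30 + 4248 = 4278)
(-73*(-31 - 1*(-22)) + y) + B = (-73*(-31 - 1*(-22)) + 526/175) + 4278 = (-73*(-31 + 22) + 526/175) + 4278 = (-73*(-9) + 526/175) + 4278 = (657 + 526/175) + 4278 = 115501/175 + 4278 = 864151/175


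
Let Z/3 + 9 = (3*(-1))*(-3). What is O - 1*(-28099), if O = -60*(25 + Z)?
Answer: 26599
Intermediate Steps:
Z = 0 (Z = -27 + 3*((3*(-1))*(-3)) = -27 + 3*(-3*(-3)) = -27 + 3*9 = -27 + 27 = 0)
O = -1500 (O = -60*(25 + 0) = -60*25 = -1500)
O - 1*(-28099) = -1500 - 1*(-28099) = -1500 + 28099 = 26599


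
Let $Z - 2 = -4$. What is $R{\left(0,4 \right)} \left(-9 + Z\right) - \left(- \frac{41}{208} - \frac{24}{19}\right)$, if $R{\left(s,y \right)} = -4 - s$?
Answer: $\frac{179659}{3952} \approx 45.46$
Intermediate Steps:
$Z = -2$ ($Z = 2 - 4 = -2$)
$R{\left(0,4 \right)} \left(-9 + Z\right) - \left(- \frac{41}{208} - \frac{24}{19}\right) = \left(-4 - 0\right) \left(-9 - 2\right) - \left(- \frac{41}{208} - \frac{24}{19}\right) = \left(-4 + 0\right) \left(-11\right) - - \frac{5771}{3952} = \left(-4\right) \left(-11\right) + \left(\frac{24}{19} + \frac{41}{208}\right) = 44 + \frac{5771}{3952} = \frac{179659}{3952}$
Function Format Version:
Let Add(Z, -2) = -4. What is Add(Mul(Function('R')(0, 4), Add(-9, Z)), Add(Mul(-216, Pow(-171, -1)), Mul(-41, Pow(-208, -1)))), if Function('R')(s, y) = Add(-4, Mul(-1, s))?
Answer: Rational(179659, 3952) ≈ 45.460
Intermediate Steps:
Z = -2 (Z = Add(2, -4) = -2)
Add(Mul(Function('R')(0, 4), Add(-9, Z)), Add(Mul(-216, Pow(-171, -1)), Mul(-41, Pow(-208, -1)))) = Add(Mul(Add(-4, Mul(-1, 0)), Add(-9, -2)), Add(Mul(-216, Pow(-171, -1)), Mul(-41, Pow(-208, -1)))) = Add(Mul(Add(-4, 0), -11), Add(Mul(-216, Rational(-1, 171)), Mul(-41, Rational(-1, 208)))) = Add(Mul(-4, -11), Add(Rational(24, 19), Rational(41, 208))) = Add(44, Rational(5771, 3952)) = Rational(179659, 3952)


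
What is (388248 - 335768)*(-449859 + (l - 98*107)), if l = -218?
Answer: -24170346240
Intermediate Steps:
(388248 - 335768)*(-449859 + (l - 98*107)) = (388248 - 335768)*(-449859 + (-218 - 98*107)) = 52480*(-449859 + (-218 - 10486)) = 52480*(-449859 - 10704) = 52480*(-460563) = -24170346240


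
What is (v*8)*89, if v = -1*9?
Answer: -6408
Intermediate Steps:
v = -9
(v*8)*89 = -9*8*89 = -72*89 = -6408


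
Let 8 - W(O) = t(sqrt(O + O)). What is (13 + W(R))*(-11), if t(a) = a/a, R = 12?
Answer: -220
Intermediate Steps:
t(a) = 1
W(O) = 7 (W(O) = 8 - 1*1 = 8 - 1 = 7)
(13 + W(R))*(-11) = (13 + 7)*(-11) = 20*(-11) = -220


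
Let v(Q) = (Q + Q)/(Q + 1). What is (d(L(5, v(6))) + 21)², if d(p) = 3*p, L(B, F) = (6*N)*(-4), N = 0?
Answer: 441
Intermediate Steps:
v(Q) = 2*Q/(1 + Q) (v(Q) = (2*Q)/(1 + Q) = 2*Q/(1 + Q))
L(B, F) = 0 (L(B, F) = (6*0)*(-4) = 0*(-4) = 0)
(d(L(5, v(6))) + 21)² = (3*0 + 21)² = (0 + 21)² = 21² = 441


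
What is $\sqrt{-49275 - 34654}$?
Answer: $i \sqrt{83929} \approx 289.71 i$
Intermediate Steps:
$\sqrt{-49275 - 34654} = \sqrt{-83929} = i \sqrt{83929}$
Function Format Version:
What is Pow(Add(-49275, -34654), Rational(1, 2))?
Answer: Mul(I, Pow(83929, Rational(1, 2))) ≈ Mul(289.71, I)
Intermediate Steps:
Pow(Add(-49275, -34654), Rational(1, 2)) = Pow(-83929, Rational(1, 2)) = Mul(I, Pow(83929, Rational(1, 2)))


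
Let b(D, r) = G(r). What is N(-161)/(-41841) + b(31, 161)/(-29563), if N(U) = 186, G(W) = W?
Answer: -4078373/412315161 ≈ -0.0098914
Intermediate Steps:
b(D, r) = r
N(-161)/(-41841) + b(31, 161)/(-29563) = 186/(-41841) + 161/(-29563) = 186*(-1/41841) + 161*(-1/29563) = -62/13947 - 161/29563 = -4078373/412315161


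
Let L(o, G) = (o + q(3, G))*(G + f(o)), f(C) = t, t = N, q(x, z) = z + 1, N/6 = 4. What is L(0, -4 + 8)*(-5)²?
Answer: 3500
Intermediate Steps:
N = 24 (N = 6*4 = 24)
q(x, z) = 1 + z
t = 24
f(C) = 24
L(o, G) = (24 + G)*(1 + G + o) (L(o, G) = (o + (1 + G))*(G + 24) = (1 + G + o)*(24 + G) = (24 + G)*(1 + G + o))
L(0, -4 + 8)*(-5)² = (24 + (-4 + 8)² + 24*0 + 25*(-4 + 8) + (-4 + 8)*0)*(-5)² = (24 + 4² + 0 + 25*4 + 4*0)*25 = (24 + 16 + 0 + 100 + 0)*25 = 140*25 = 3500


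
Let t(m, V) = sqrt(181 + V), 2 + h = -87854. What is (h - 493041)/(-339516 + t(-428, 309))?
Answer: 98611912926/57635556883 + 4066279*sqrt(10)/115271113766 ≈ 1.7111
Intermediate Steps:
h = -87856 (h = -2 - 87854 = -87856)
(h - 493041)/(-339516 + t(-428, 309)) = (-87856 - 493041)/(-339516 + sqrt(181 + 309)) = -580897/(-339516 + sqrt(490)) = -580897/(-339516 + 7*sqrt(10))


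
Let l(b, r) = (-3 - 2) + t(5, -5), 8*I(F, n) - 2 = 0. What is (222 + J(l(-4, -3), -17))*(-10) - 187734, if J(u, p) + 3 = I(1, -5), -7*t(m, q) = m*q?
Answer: -379853/2 ≈ -1.8993e+5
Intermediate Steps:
I(F, n) = 1/4 (I(F, n) = 1/4 + (1/8)*0 = 1/4 + 0 = 1/4)
t(m, q) = -m*q/7
l(b, r) = -10/7 (l(b, r) = (-3 - 2) - 1/7*5*(-5) = -5 + 25/7 = -10/7)
J(u, p) = -11/4 (J(u, p) = -3 + 1/4 = -11/4)
(222 + J(l(-4, -3), -17))*(-10) - 187734 = (222 - 11/4)*(-10) - 187734 = (877/4)*(-10) - 187734 = -4385/2 - 187734 = -379853/2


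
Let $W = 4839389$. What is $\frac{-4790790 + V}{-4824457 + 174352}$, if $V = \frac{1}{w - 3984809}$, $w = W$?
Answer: $\frac{4094113318199}{3973886730900} \approx 1.0303$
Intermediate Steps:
$w = 4839389$
$V = \frac{1}{854580}$ ($V = \frac{1}{4839389 - 3984809} = \frac{1}{854580} \approx 1.1702 \cdot 10^{-6}$)
$\frac{-4790790 + V}{-4824457 + 174352} = \frac{-4790790 + \frac{1}{854580}}{-4824457 + 174352} = - \frac{4094113318199}{854580 \left(-4650105\right)} = \left(- \frac{4094113318199}{854580}\right) \left(- \frac{1}{4650105}\right) = \frac{4094113318199}{3973886730900}$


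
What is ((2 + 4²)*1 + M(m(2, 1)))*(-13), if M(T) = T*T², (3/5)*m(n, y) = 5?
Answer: -209443/27 ≈ -7757.1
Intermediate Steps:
m(n, y) = 25/3 (m(n, y) = (5/3)*5 = 25/3)
M(T) = T³
((2 + 4²)*1 + M(m(2, 1)))*(-13) = ((2 + 4²)*1 + (25/3)³)*(-13) = ((2 + 16)*1 + 15625/27)*(-13) = (18*1 + 15625/27)*(-13) = (18 + 15625/27)*(-13) = (16111/27)*(-13) = -209443/27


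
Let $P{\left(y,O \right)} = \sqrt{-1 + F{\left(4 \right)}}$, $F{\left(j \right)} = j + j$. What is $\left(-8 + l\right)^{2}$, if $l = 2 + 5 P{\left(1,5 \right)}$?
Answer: $211 - 60 \sqrt{7} \approx 52.255$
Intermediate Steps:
$F{\left(j \right)} = 2 j$
$P{\left(y,O \right)} = \sqrt{7}$ ($P{\left(y,O \right)} = \sqrt{-1 + 2 \cdot 4} = \sqrt{-1 + 8} = \sqrt{7}$)
$l = 2 + 5 \sqrt{7} \approx 15.229$
$\left(-8 + l\right)^{2} = \left(-8 + \left(2 + 5 \sqrt{7}\right)\right)^{2} = \left(-6 + 5 \sqrt{7}\right)^{2}$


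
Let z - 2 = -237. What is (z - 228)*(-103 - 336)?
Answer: 203257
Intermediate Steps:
z = -235 (z = 2 - 237 = -235)
(z - 228)*(-103 - 336) = (-235 - 228)*(-103 - 336) = -463*(-439) = 203257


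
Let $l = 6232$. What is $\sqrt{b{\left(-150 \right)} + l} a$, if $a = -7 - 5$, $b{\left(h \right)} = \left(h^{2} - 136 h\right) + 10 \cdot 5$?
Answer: $- 12 \sqrt{49182} \approx -2661.2$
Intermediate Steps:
$b{\left(h \right)} = 50 + h^{2} - 136 h$ ($b{\left(h \right)} = \left(h^{2} - 136 h\right) + 50 = 50 + h^{2} - 136 h$)
$a = -12$
$\sqrt{b{\left(-150 \right)} + l} a = \sqrt{\left(50 + \left(-150\right)^{2} - -20400\right) + 6232} \left(-12\right) = \sqrt{\left(50 + 22500 + 20400\right) + 6232} \left(-12\right) = \sqrt{42950 + 6232} \left(-12\right) = \sqrt{49182} \left(-12\right) = - 12 \sqrt{49182}$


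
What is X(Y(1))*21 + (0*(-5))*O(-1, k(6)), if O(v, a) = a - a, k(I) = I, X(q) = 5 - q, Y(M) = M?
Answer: 84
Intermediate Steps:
O(v, a) = 0
X(Y(1))*21 + (0*(-5))*O(-1, k(6)) = (5 - 1*1)*21 + (0*(-5))*0 = (5 - 1)*21 + 0*0 = 4*21 + 0 = 84 + 0 = 84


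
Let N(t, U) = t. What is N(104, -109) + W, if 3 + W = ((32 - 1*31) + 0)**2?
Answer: 102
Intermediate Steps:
W = -2 (W = -3 + ((32 - 1*31) + 0)**2 = -3 + ((32 - 31) + 0)**2 = -3 + (1 + 0)**2 = -3 + 1**2 = -3 + 1 = -2)
N(104, -109) + W = 104 - 2 = 102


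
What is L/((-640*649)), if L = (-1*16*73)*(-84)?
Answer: -1533/6490 ≈ -0.23621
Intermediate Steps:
L = 98112 (L = -16*73*(-84) = -1168*(-84) = 98112)
L/((-640*649)) = 98112/((-640*649)) = 98112/(-415360) = 98112*(-1/415360) = -1533/6490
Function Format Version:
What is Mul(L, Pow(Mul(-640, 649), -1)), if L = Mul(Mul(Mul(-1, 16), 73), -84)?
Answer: Rational(-1533, 6490) ≈ -0.23621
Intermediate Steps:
L = 98112 (L = Mul(Mul(-16, 73), -84) = Mul(-1168, -84) = 98112)
Mul(L, Pow(Mul(-640, 649), -1)) = Mul(98112, Pow(Mul(-640, 649), -1)) = Mul(98112, Pow(-415360, -1)) = Mul(98112, Rational(-1, 415360)) = Rational(-1533, 6490)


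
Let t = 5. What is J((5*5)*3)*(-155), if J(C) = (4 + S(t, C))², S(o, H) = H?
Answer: -967355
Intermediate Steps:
J(C) = (4 + C)²
J((5*5)*3)*(-155) = (4 + (5*5)*3)²*(-155) = (4 + 25*3)²*(-155) = (4 + 75)²*(-155) = 79²*(-155) = 6241*(-155) = -967355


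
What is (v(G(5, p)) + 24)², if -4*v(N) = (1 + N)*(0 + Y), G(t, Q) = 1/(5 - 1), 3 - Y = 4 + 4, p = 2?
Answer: 167281/256 ≈ 653.44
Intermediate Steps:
Y = -5 (Y = 3 - (4 + 4) = 3 - 1*8 = 3 - 8 = -5)
G(t, Q) = ¼ (G(t, Q) = 1/4 = ¼)
v(N) = 5/4 + 5*N/4 (v(N) = -(1 + N)*(0 - 5)/4 = -(1 + N)*(-5)/4 = -(-5 - 5*N)/4 = 5/4 + 5*N/4)
(v(G(5, p)) + 24)² = ((5/4 + (5/4)*(¼)) + 24)² = ((5/4 + 5/16) + 24)² = (25/16 + 24)² = (409/16)² = 167281/256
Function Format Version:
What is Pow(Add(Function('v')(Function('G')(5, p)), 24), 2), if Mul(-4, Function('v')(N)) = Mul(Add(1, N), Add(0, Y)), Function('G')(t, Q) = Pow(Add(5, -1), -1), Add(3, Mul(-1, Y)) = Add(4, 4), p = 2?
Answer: Rational(167281, 256) ≈ 653.44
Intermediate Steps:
Y = -5 (Y = Add(3, Mul(-1, Add(4, 4))) = Add(3, Mul(-1, 8)) = Add(3, -8) = -5)
Function('G')(t, Q) = Rational(1, 4) (Function('G')(t, Q) = Pow(4, -1) = Rational(1, 4))
Function('v')(N) = Add(Rational(5, 4), Mul(Rational(5, 4), N)) (Function('v')(N) = Mul(Rational(-1, 4), Mul(Add(1, N), Add(0, -5))) = Mul(Rational(-1, 4), Mul(Add(1, N), -5)) = Mul(Rational(-1, 4), Add(-5, Mul(-5, N))) = Add(Rational(5, 4), Mul(Rational(5, 4), N)))
Pow(Add(Function('v')(Function('G')(5, p)), 24), 2) = Pow(Add(Add(Rational(5, 4), Mul(Rational(5, 4), Rational(1, 4))), 24), 2) = Pow(Add(Add(Rational(5, 4), Rational(5, 16)), 24), 2) = Pow(Add(Rational(25, 16), 24), 2) = Pow(Rational(409, 16), 2) = Rational(167281, 256)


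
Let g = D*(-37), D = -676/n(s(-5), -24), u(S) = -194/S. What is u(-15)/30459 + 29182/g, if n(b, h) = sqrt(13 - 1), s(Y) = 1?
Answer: 194/456885 + 14591*sqrt(3)/6253 ≈ 4.0421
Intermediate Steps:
n(b, h) = 2*sqrt(3) (n(b, h) = sqrt(12) = 2*sqrt(3))
D = -338*sqrt(3)/3 (D = -676*sqrt(3)/6 = -338*sqrt(3)/3 ≈ -195.14)
g = 12506*sqrt(3)/3 (g = -338*sqrt(3)/3*(-37) = 12506*sqrt(3)/3 ≈ 7220.3)
u(-15)/30459 + 29182/g = -194/(-15)/30459 + 29182/((12506*sqrt(3)/3)) = -194*(-1/15)*(1/30459) + 29182*(sqrt(3)/12506) = (194/15)*(1/30459) + 14591*sqrt(3)/6253 = 194/456885 + 14591*sqrt(3)/6253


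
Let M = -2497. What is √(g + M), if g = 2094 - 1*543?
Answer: I*√946 ≈ 30.757*I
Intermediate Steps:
g = 1551 (g = 2094 - 543 = 1551)
√(g + M) = √(1551 - 2497) = √(-946) = I*√946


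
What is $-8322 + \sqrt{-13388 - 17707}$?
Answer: $-8322 + 3 i \sqrt{3455} \approx -8322.0 + 176.34 i$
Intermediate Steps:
$-8322 + \sqrt{-13388 - 17707} = -8322 + \sqrt{-31095} = -8322 + 3 i \sqrt{3455}$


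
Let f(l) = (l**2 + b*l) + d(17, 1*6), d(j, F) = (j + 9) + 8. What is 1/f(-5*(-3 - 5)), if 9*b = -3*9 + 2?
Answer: 9/13706 ≈ 0.00065665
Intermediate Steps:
d(j, F) = 17 + j (d(j, F) = (9 + j) + 8 = 17 + j)
b = -25/9 (b = (-3*9 + 2)/9 = (-27 + 2)/9 = (1/9)*(-25) = -25/9 ≈ -2.7778)
f(l) = 34 + l**2 - 25*l/9 (f(l) = (l**2 - 25*l/9) + (17 + 17) = (l**2 - 25*l/9) + 34 = 34 + l**2 - 25*l/9)
1/f(-5*(-3 - 5)) = 1/(34 + (-5*(-3 - 5))**2 - (-125)*(-3 - 5)/9) = 1/(34 + (-5*(-8))**2 - (-125)*(-8)/9) = 1/(34 + 40**2 - 25/9*40) = 1/(34 + 1600 - 1000/9) = 1/(13706/9) = 9/13706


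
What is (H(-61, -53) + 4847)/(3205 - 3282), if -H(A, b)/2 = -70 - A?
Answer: -695/11 ≈ -63.182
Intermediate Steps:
H(A, b) = 140 + 2*A (H(A, b) = -2*(-70 - A) = 140 + 2*A)
(H(-61, -53) + 4847)/(3205 - 3282) = ((140 + 2*(-61)) + 4847)/(3205 - 3282) = ((140 - 122) + 4847)/(-77) = (18 + 4847)*(-1/77) = 4865*(-1/77) = -695/11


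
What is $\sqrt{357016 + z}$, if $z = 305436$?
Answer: $2 \sqrt{165613} \approx 813.91$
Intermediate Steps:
$\sqrt{357016 + z} = \sqrt{357016 + 305436} = \sqrt{662452} = 2 \sqrt{165613}$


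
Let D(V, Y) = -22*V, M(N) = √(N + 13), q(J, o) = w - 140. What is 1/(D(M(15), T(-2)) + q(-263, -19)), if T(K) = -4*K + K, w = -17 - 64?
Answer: -221/35289 + 44*√7/35289 ≈ -0.0029637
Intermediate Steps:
w = -81
q(J, o) = -221 (q(J, o) = -81 - 140 = -221)
T(K) = -3*K
M(N) = √(13 + N)
1/(D(M(15), T(-2)) + q(-263, -19)) = 1/(-22*√(13 + 15) - 221) = 1/(-44*√7 - 221) = 1/(-221 - 44*√7)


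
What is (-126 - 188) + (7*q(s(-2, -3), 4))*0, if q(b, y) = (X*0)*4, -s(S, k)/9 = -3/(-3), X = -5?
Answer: -314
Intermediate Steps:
s(S, k) = -9 (s(S, k) = -(-27)/(-3) = -(-27)*(-1)/3 = -9*1 = -9)
q(b, y) = 0 (q(b, y) = -5*0*4 = 0*4 = 0)
(-126 - 188) + (7*q(s(-2, -3), 4))*0 = (-126 - 188) + (7*0)*0 = -314 + 0*0 = -314 + 0 = -314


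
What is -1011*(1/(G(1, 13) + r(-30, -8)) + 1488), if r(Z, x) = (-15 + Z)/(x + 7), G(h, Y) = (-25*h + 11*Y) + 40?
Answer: -305387715/203 ≈ -1.5044e+6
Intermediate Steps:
G(h, Y) = 40 - 25*h + 11*Y
r(Z, x) = (-15 + Z)/(7 + x)
-1011*(1/(G(1, 13) + r(-30, -8)) + 1488) = -1011*(1/((40 - 25*1 + 11*13) + (-15 - 30)/(7 - 8)) + 1488) = -1011*(1/((40 - 25 + 143) - 45/(-1)) + 1488) = -1011*(1/(158 - 1*(-45)) + 1488) = -1011*(1/(158 + 45) + 1488) = -1011*(1/203 + 1488) = -1011*302065/203 = -305387715/203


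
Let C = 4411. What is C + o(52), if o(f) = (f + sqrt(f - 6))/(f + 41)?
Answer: 410275/93 + sqrt(46)/93 ≈ 4411.6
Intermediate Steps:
o(f) = (f + sqrt(-6 + f))/(41 + f)
C + o(52) = 4411 + (52 + sqrt(-6 + 52))/(41 + 52) = 4411 + (52 + sqrt(46))/93 = 4411 + (52/93 + sqrt(46)/93) = 410275/93 + sqrt(46)/93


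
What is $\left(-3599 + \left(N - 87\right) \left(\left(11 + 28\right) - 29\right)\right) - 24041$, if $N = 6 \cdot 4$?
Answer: $-28270$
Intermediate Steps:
$N = 24$
$\left(-3599 + \left(N - 87\right) \left(\left(11 + 28\right) - 29\right)\right) - 24041 = \left(-3599 + \left(24 - 87\right) \left(\left(11 + 28\right) - 29\right)\right) - 24041 = \left(-3599 - 63 \left(39 - 29\right)\right) - 24041 = \left(-3599 - 630\right) - 24041 = -4229 - 24041 = -28270$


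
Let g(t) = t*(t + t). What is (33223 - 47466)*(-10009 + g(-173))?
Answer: -709999307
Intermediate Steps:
g(t) = 2*t² (g(t) = t*(2*t) = 2*t²)
(33223 - 47466)*(-10009 + g(-173)) = (33223 - 47466)*(-10009 + 2*(-173)²) = -14243*(-10009 + 2*29929) = -14243*(-10009 + 59858) = -14243*49849 = -709999307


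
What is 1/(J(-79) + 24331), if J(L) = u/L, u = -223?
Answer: 79/1922372 ≈ 4.1095e-5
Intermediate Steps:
J(L) = -223/L
1/(J(-79) + 24331) = 1/(-223/(-79) + 24331) = 1/(-223*(-1/79) + 24331) = 1/(223/79 + 24331) = 1/(1922372/79) = 79/1922372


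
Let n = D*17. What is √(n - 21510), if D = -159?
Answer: I*√24213 ≈ 155.61*I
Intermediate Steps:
n = -2703 (n = -159*17 = -2703)
√(n - 21510) = √(-2703 - 21510) = √(-24213) = I*√24213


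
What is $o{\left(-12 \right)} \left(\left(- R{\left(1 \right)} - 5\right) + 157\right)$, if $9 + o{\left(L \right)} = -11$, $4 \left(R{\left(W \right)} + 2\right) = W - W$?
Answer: $-3080$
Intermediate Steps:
$R{\left(W \right)} = -2$ ($R{\left(W \right)} = -2 + \frac{W - W}{4} = -2 + \frac{1}{4} \cdot 0 = -2 + 0 = -2$)
$o{\left(L \right)} = -20$ ($o{\left(L \right)} = -9 - 11 = -20$)
$o{\left(-12 \right)} \left(\left(- R{\left(1 \right)} - 5\right) + 157\right) = - 20 \left(\left(\left(-1\right) \left(-2\right) - 5\right) + 157\right) = - 20 \left(\left(2 - 5\right) + 157\right) = - 20 \left(-3 + 157\right) = \left(-20\right) 154 = -3080$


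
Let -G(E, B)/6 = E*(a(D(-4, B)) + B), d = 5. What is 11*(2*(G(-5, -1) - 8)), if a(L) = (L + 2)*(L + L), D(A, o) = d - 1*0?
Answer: 45364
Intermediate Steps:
D(A, o) = 5 (D(A, o) = 5 - 1*0 = 5 + 0 = 5)
a(L) = 2*L*(2 + L) (a(L) = (2 + L)*(2*L) = 2*L*(2 + L))
G(E, B) = -6*E*(70 + B) (G(E, B) = -6*E*(2*5*(2 + 5) + B) = -6*E*(2*5*7 + B) = -6*E*(70 + B))
11*(2*(G(-5, -1) - 8)) = 11*(2*(-6*(-5)*(70 - 1) - 8)) = 11*(2*(-6*(-5)*69 - 8)) = 11*(2*(2070 - 8)) = 11*(2*2062) = 11*4124 = 45364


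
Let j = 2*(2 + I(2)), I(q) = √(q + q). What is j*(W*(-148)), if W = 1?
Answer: -1184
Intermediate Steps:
I(q) = √2*√q (I(q) = √(2*q) = √2*√q)
j = 8 (j = 2*(2 + √2*√2) = 2*(2 + 2) = 2*4 = 8)
j*(W*(-148)) = 8*(1*(-148)) = 8*(-148) = -1184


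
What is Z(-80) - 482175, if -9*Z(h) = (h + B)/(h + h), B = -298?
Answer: -38574021/80 ≈ -4.8218e+5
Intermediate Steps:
Z(h) = -(-298 + h)/(18*h) (Z(h) = -(h - 298)/(9*(h + h)) = -(-298 + h)/(9*(2*h)) = -(-298 + h)*1/(2*h)/9 = -(-298 + h)/(18*h))
Z(-80) - 482175 = (1/18)*(298 - 1*(-80))/(-80) - 482175 = (1/18)*(-1/80)*(298 + 80) - 482175 = (1/18)*(-1/80)*378 - 482175 = -21/80 - 482175 = -38574021/80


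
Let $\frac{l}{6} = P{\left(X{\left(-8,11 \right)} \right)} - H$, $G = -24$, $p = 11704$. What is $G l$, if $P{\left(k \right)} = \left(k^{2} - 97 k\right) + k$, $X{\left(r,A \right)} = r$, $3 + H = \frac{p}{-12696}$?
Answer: $- \frac{63677184}{529} \approx -1.2037 \cdot 10^{5}$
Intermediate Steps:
$H = - \frac{6224}{1587}$ ($H = -3 + \frac{11704}{-12696} = -3 + 11704 \left(- \frac{1}{12696}\right) = -3 - \frac{1463}{1587} = - \frac{6224}{1587} \approx -3.9219$)
$P{\left(k \right)} = k^{2} - 96 k$
$l = \frac{2653216}{529}$ ($l = 6 \left(- 8 \left(-96 - 8\right) - - \frac{6224}{1587}\right) = 6 \left(\left(-8\right) \left(-104\right) + \frac{6224}{1587}\right) = 6 \left(832 + \frac{6224}{1587}\right) = 6 \cdot \frac{1326608}{1587} = \frac{2653216}{529} \approx 5015.5$)
$G l = \left(-24\right) \frac{2653216}{529} = - \frac{63677184}{529}$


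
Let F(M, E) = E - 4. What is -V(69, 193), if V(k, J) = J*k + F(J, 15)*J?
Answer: -15440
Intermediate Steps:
F(M, E) = -4 + E
V(k, J) = 11*J + J*k (V(k, J) = J*k + (-4 + 15)*J = J*k + 11*J = 11*J + J*k)
-V(69, 193) = -193*(11 + 69) = -193*80 = -1*15440 = -15440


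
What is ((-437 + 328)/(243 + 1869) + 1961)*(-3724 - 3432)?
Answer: -7409184647/528 ≈ -1.4033e+7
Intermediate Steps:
((-437 + 328)/(243 + 1869) + 1961)*(-3724 - 3432) = (-109/2112 + 1961)*(-7156) = (4141523/2112)*(-7156) = -7409184647/528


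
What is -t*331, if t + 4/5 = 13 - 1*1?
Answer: -18536/5 ≈ -3707.2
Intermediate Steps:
t = 56/5 (t = -⅘ + (13 - 1*1) = -⅘ + (13 - 1) = -⅘ + 12 = 56/5 ≈ 11.200)
-t*331 = -56*331/5 = -1*18536/5 = -18536/5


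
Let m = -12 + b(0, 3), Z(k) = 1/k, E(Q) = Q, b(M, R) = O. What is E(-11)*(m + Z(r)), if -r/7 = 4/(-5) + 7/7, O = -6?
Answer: 1441/7 ≈ 205.86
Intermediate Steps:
b(M, R) = -6
r = -7/5 (r = -7*(4/(-5) + 7/7) = -7*(4*(-⅕) + 7*(⅐)) = -7*(-⅘ + 1) = -7*⅕ = -7/5 ≈ -1.4000)
m = -18 (m = -12 - 6 = -18)
E(-11)*(m + Z(r)) = -11*(-18 + 1/(-7/5)) = -11*(-18 - 5/7) = -11*(-131/7) = 1441/7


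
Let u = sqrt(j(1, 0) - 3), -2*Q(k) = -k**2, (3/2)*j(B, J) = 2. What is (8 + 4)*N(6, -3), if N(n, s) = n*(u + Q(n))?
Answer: 1296 + 24*I*sqrt(15) ≈ 1296.0 + 92.952*I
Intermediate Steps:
j(B, J) = 4/3 (j(B, J) = (2/3)*2 = 4/3)
Q(k) = k**2/2 (Q(k) = -(-1)*k**2/2 = k**2/2)
u = I*sqrt(15)/3 (u = sqrt(4/3 - 3) = sqrt(-5/3) = I*sqrt(15)/3 ≈ 1.291*I)
N(n, s) = n*(n**2/2 + I*sqrt(15)/3) (N(n, s) = n*(I*sqrt(15)/3 + n**2/2) = n*(n**2/2 + I*sqrt(15)/3))
(8 + 4)*N(6, -3) = (8 + 4)*((1/2)*6**3 + (1/3)*I*6*sqrt(15)) = 12*((1/2)*216 + 2*I*sqrt(15)) = 12*(108 + 2*I*sqrt(15)) = 1296 + 24*I*sqrt(15)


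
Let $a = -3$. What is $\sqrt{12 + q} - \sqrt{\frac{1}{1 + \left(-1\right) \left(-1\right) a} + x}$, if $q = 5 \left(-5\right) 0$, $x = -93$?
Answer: $2 \sqrt{3} - \frac{i \sqrt{374}}{2} \approx 3.4641 - 9.6695 i$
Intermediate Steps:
$q = 0$ ($q = \left(-25\right) 0 = 0$)
$\sqrt{12 + q} - \sqrt{\frac{1}{1 + \left(-1\right) \left(-1\right) a} + x} = \sqrt{12 + 0} - \sqrt{\frac{1}{1 + \left(-1\right) \left(-1\right) \left(-3\right)} - 93} = \sqrt{12} - \sqrt{\frac{1}{1 + 1 \left(-3\right)} - 93} = 2 \sqrt{3} - \sqrt{\frac{1}{1 - 3} - 93} = 2 \sqrt{3} - \sqrt{\frac{1}{-2} - 93} = 2 \sqrt{3} - \sqrt{- \frac{1}{2} - 93} = 2 \sqrt{3} - \sqrt{- \frac{187}{2}} = 2 \sqrt{3} - \frac{i \sqrt{374}}{2}$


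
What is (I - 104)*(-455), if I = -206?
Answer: 141050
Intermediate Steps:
(I - 104)*(-455) = (-206 - 104)*(-455) = -310*(-455) = 141050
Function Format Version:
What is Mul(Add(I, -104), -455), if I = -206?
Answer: 141050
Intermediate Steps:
Mul(Add(I, -104), -455) = Mul(Add(-206, -104), -455) = Mul(-310, -455) = 141050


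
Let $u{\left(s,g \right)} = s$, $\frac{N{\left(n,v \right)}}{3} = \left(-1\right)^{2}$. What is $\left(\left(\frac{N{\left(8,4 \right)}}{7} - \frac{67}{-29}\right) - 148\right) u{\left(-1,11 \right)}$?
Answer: $\frac{29488}{203} \approx 145.26$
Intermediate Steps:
$N{\left(n,v \right)} = 3$ ($N{\left(n,v \right)} = 3 \left(-1\right)^{2} = 3 \cdot 1 = 3$)
$\left(\left(\frac{N{\left(8,4 \right)}}{7} - \frac{67}{-29}\right) - 148\right) u{\left(-1,11 \right)} = \left(\left(\frac{3}{7} - \frac{67}{-29}\right) - 148\right) \left(-1\right) = \left(\left(3 \cdot \frac{1}{7} - - \frac{67}{29}\right) - 148\right) \left(-1\right) = \left(\left(\frac{3}{7} + \frac{67}{29}\right) - 148\right) \left(-1\right) = \left(\frac{556}{203} - 148\right) \left(-1\right) = \left(- \frac{29488}{203}\right) \left(-1\right) = \frac{29488}{203}$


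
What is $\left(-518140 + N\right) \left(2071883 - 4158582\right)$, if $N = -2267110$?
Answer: $5811978389750$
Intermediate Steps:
$\left(-518140 + N\right) \left(2071883 - 4158582\right) = \left(-518140 - 2267110\right) \left(2071883 - 4158582\right) = \left(-2785250\right) \left(-2086699\right) = 5811978389750$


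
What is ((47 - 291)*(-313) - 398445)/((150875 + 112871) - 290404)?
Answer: 322073/26658 ≈ 12.082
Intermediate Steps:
((47 - 291)*(-313) - 398445)/((150875 + 112871) - 290404) = (-244*(-313) - 398445)/(263746 - 290404) = (76372 - 398445)/(-26658) = -322073*(-1/26658) = 322073/26658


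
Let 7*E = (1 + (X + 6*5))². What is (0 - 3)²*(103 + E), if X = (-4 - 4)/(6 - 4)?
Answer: 13050/7 ≈ 1864.3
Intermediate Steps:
X = -4 (X = -8/2 = -8*½ = -4)
E = 729/7 (E = (1 + (-4 + 6*5))²/7 = (1 + (-4 + 30))²/7 = (1 + 26)²/7 = (⅐)*27² = (⅐)*729 = 729/7 ≈ 104.14)
(0 - 3)²*(103 + E) = (0 - 3)²*(103 + 729/7) = (-3)²*(1450/7) = 9*(1450/7) = 13050/7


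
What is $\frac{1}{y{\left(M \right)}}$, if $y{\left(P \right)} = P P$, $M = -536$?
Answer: $\frac{1}{287296} \approx 3.4807 \cdot 10^{-6}$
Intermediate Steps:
$y{\left(P \right)} = P^{2}$
$\frac{1}{y{\left(M \right)}} = \frac{1}{\left(-536\right)^{2}} = \frac{1}{287296}$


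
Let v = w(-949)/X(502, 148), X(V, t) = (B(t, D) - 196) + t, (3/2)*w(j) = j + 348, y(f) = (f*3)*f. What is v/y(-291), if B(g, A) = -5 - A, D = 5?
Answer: 601/22101741 ≈ 2.7192e-5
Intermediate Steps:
y(f) = 3*f² (y(f) = (3*f)*f = 3*f²)
w(j) = 232 + 2*j/3 (w(j) = 2*(j + 348)/3 = 2*(348 + j)/3 = 232 + 2*j/3)
X(V, t) = -206 + t (X(V, t) = ((-5 - 1*5) - 196) + t = ((-5 - 5) - 196) + t = (-10 - 196) + t = -206 + t)
v = 601/87 (v = (232 + (⅔)*(-949))/(-206 + 148) = (232 - 1898/3)/(-58) = -1202/3*(-1/58) = 601/87 ≈ 6.9080)
v/y(-291) = 601/(87*((3*(-291)²))) = 601/(87*((3*84681))) = (601/87)/254043 = (601/87)*(1/254043) = 601/22101741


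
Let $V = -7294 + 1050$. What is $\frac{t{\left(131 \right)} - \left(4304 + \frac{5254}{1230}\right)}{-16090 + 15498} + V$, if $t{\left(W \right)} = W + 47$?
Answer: $- \frac{2270775403}{364080} \approx -6237.0$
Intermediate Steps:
$t{\left(W \right)} = 47 + W$
$V = -6244$
$\frac{t{\left(131 \right)} - \left(4304 + \frac{5254}{1230}\right)}{-16090 + 15498} + V = \frac{\left(47 + 131\right) - \left(4304 + \frac{5254}{1230}\right)}{-16090 + 15498} - 6244 = \frac{178 - \frac{2649587}{615}}{-592} - 6244 = \left(178 - \frac{2649587}{615}\right) \left(- \frac{1}{592}\right) - 6244 = \left(- \frac{2540117}{615}\right) \left(- \frac{1}{592}\right) - 6244 = \frac{2540117}{364080} - 6244 = - \frac{2270775403}{364080}$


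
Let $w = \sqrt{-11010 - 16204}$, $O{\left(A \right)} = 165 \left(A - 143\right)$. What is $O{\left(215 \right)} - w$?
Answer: $11880 - i \sqrt{27214} \approx 11880.0 - 164.97 i$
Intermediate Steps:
$O{\left(A \right)} = -23595 + 165 A$ ($O{\left(A \right)} = 165 \left(-143 + A\right) = -23595 + 165 A$)
$w = i \sqrt{27214}$ ($w = \sqrt{-27214} = i \sqrt{27214} \approx 164.97 i$)
$O{\left(215 \right)} - w = \left(-23595 + 165 \cdot 215\right) - i \sqrt{27214} = \left(-23595 + 35475\right) - i \sqrt{27214} = 11880 - i \sqrt{27214}$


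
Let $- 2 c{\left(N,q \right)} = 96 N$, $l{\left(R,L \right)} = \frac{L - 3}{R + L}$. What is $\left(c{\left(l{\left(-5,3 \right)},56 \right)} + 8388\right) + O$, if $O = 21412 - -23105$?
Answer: $52905$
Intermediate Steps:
$l{\left(R,L \right)} = \frac{-3 + L}{L + R}$
$c{\left(N,q \right)} = - 48 N$ ($c{\left(N,q \right)} = - \frac{96 N}{2} = - 48 N$)
$O = 44517$ ($O = 21412 + 23105 = 44517$)
$\left(c{\left(l{\left(-5,3 \right)},56 \right)} + 8388\right) + O = \left(- 48 \frac{-3 + 3}{3 - 5} + 8388\right) + 44517 = \left(- 48 \frac{1}{-2} \cdot 0 + 8388\right) + 44517 = \left(- 48 \left(\left(- \frac{1}{2}\right) 0\right) + 8388\right) + 44517 = \left(\left(-48\right) 0 + 8388\right) + 44517 = \left(0 + 8388\right) + 44517 = 8388 + 44517 = 52905$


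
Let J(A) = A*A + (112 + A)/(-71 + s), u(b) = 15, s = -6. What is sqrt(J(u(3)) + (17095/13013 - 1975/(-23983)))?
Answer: sqrt(2643457824361354)/3429569 ≈ 14.992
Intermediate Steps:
J(A) = -16/11 + A**2 - A/77 (J(A) = A*A + (112 + A)/(-71 - 6) = A**2 + (112 + A)/(-77) = A**2 + (112 + A)*(-1/77) = A**2 + (-16/11 - A/77) = -16/11 + A**2 - A/77)
sqrt(J(u(3)) + (17095/13013 - 1975/(-23983))) = sqrt((-16/11 + 15**2 - 1/77*15) + (17095/13013 - 1975/(-23983))) = sqrt((-16/11 + 225 - 15/77) + (17095*(1/13013) - 1975*(-1/23983))) = sqrt(17198/77 + (1315/1001 + 1975/23983)) = sqrt(17198/77 + 33514620/24006983) = sqrt(770784266/3429569) = sqrt(2643457824361354)/3429569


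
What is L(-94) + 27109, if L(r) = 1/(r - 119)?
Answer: 5774216/213 ≈ 27109.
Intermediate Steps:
L(r) = 1/(-119 + r)
L(-94) + 27109 = 1/(-119 - 94) + 27109 = 1/(-213) + 27109 = -1/213 + 27109 = 5774216/213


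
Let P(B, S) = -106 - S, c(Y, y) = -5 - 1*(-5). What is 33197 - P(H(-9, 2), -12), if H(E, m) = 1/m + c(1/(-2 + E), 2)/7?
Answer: 33291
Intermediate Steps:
c(Y, y) = 0 (c(Y, y) = -5 + 5 = 0)
H(E, m) = 1/m (H(E, m) = 1/m + 0/7 = 1/m + 0*(1/7) = 1/m + 0 = 1/m)
33197 - P(H(-9, 2), -12) = 33197 - (-106 - 1*(-12)) = 33197 - (-106 + 12) = 33197 - 1*(-94) = 33197 + 94 = 33291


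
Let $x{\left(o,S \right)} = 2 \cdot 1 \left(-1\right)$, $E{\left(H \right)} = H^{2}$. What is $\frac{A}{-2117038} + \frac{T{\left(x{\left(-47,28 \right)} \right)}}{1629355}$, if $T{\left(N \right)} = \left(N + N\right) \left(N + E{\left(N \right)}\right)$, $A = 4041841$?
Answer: $- \frac{940801539837}{492772350070} \approx -1.9092$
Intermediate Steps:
$x{\left(o,S \right)} = -2$ ($x{\left(o,S \right)} = 2 \left(-1\right) = -2$)
$T{\left(N \right)} = 2 N \left(N + N^{2}\right)$ ($T{\left(N \right)} = \left(N + N\right) \left(N + N^{2}\right) = 2 N \left(N + N^{2}\right)$)
$\frac{A}{-2117038} + \frac{T{\left(x{\left(-47,28 \right)} \right)}}{1629355} = \frac{4041841}{-2117038} + \frac{2 \left(-2\right)^{2} \left(1 - 2\right)}{1629355} = 4041841 \left(- \frac{1}{2117038}\right) + 2 \cdot 4 \left(-1\right) \frac{1}{1629355} = - \frac{4041841}{2117038} - \frac{8}{1629355} = - \frac{940801539837}{492772350070}$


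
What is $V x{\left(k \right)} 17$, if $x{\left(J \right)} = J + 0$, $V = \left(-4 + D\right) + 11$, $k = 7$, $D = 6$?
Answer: $1547$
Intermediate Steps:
$V = 13$ ($V = \left(-4 + 6\right) + 11 = 2 + 11 = 13$)
$x{\left(J \right)} = J$
$V x{\left(k \right)} 17 = 13 \cdot 7 \cdot 17 = 91 \cdot 17 = 1547$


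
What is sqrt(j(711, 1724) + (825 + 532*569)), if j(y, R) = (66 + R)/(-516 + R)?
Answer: sqrt(27683558877)/302 ≈ 550.94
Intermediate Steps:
j(y, R) = (66 + R)/(-516 + R)
sqrt(j(711, 1724) + (825 + 532*569)) = sqrt((66 + 1724)/(-516 + 1724) + (825 + 532*569)) = sqrt(1790/1208 + (825 + 302708)) = sqrt((1/1208)*1790 + 303533) = sqrt(895/604 + 303533) = sqrt(183334827/604) = sqrt(27683558877)/302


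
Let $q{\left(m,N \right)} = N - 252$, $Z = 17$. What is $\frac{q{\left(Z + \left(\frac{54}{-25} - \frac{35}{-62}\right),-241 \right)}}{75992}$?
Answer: $- \frac{493}{75992} \approx -0.0064875$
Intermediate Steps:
$q{\left(m,N \right)} = -252 + N$
$\frac{q{\left(Z + \left(\frac{54}{-25} - \frac{35}{-62}\right),-241 \right)}}{75992} = \frac{-252 - 241}{75992} = \left(-493\right) \frac{1}{75992} = - \frac{493}{75992}$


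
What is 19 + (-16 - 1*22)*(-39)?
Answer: 1501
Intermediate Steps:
19 + (-16 - 1*22)*(-39) = 19 + (-16 - 22)*(-39) = 19 - 38*(-39) = 19 + 1482 = 1501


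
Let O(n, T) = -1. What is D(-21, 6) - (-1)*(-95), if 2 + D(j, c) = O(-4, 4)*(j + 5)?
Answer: -81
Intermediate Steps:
D(j, c) = -7 - j (D(j, c) = -2 - (j + 5) = -2 - (5 + j) = -2 + (-5 - j) = -7 - j)
D(-21, 6) - (-1)*(-95) = (-7 - 1*(-21)) - (-1)*(-95) = (-7 + 21) - 1*95 = 14 - 95 = -81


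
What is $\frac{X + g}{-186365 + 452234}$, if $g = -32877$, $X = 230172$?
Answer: $\frac{65765}{88623} \approx 0.74208$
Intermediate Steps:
$\frac{X + g}{-186365 + 452234} = \frac{230172 - 32877}{-186365 + 452234} = \frac{197295}{265869} = 197295 \cdot \frac{1}{265869} = \frac{65765}{88623}$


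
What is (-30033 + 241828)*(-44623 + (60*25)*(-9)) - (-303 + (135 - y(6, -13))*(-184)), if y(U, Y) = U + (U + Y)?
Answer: -12310135458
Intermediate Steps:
y(U, Y) = Y + 2*U
(-30033 + 241828)*(-44623 + (60*25)*(-9)) - (-303 + (135 - y(6, -13))*(-184)) = (-30033 + 241828)*(-44623 + (60*25)*(-9)) - (-303 + (135 - (-13 + 2*6))*(-184)) = 211795*(-44623 + 1500*(-9)) - (-303 + (135 - (-13 + 12))*(-184)) = 211795*(-44623 - 13500) - (-303 + (135 - 1*(-1))*(-184)) = 211795*(-58123) - (-303 + (135 + 1)*(-184)) = -12310160785 - (-303 + 136*(-184)) = -12310160785 - (-303 - 25024) = -12310160785 - 1*(-25327) = -12310160785 + 25327 = -12310135458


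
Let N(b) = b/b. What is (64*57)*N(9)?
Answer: 3648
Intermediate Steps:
N(b) = 1
(64*57)*N(9) = (64*57)*1 = 3648*1 = 3648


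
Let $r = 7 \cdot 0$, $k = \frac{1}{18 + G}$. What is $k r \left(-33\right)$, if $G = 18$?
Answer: $0$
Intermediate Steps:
$k = \frac{1}{36}$ ($k = \frac{1}{18 + 18} = \frac{1}{36} \approx 0.027778$)
$r = 0$
$k r \left(-33\right) = \frac{1}{36} \cdot 0 \left(-33\right) = 0 \left(-33\right) = 0$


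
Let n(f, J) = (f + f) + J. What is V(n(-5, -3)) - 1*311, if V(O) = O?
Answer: -324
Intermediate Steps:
n(f, J) = J + 2*f (n(f, J) = 2*f + J = J + 2*f)
V(n(-5, -3)) - 1*311 = (-3 + 2*(-5)) - 1*311 = (-3 - 10) - 311 = -13 - 311 = -324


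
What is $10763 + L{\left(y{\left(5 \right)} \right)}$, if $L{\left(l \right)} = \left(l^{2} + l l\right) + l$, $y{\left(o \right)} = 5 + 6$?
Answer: $11016$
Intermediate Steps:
$y{\left(o \right)} = 11$
$L{\left(l \right)} = l + 2 l^{2}$ ($L{\left(l \right)} = \left(l^{2} + l^{2}\right) + l = 2 l^{2} + l = l + 2 l^{2}$)
$10763 + L{\left(y{\left(5 \right)} \right)} = 10763 + 11 \left(1 + 2 \cdot 11\right) = 10763 + 11 \left(1 + 22\right) = 10763 + 11 \cdot 23 = 10763 + 253 = 11016$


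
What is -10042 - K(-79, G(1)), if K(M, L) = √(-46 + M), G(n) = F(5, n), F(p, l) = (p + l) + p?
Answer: -10042 - 5*I*√5 ≈ -10042.0 - 11.18*I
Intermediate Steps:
F(p, l) = l + 2*p (F(p, l) = (l + p) + p = l + 2*p)
G(n) = 10 + n (G(n) = n + 2*5 = n + 10 = 10 + n)
-10042 - K(-79, G(1)) = -10042 - √(-46 - 79) = -10042 - √(-125) = -10042 - 5*I*√5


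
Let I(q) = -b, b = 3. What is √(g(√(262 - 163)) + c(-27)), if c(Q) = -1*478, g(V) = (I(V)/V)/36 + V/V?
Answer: √(-2077812 - 11*√11)/66 ≈ 21.841*I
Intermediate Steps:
I(q) = -3 (I(q) = -1*3 = -3)
g(V) = 1 - 1/(12*V) (g(V) = -3/V/36 + V/V = -3/V*(1/36) + 1 = -1/(12*V) + 1 = 1 - 1/(12*V))
c(Q) = -478
√(g(√(262 - 163)) + c(-27)) = √((-1/12 + √(262 - 163))/(√(262 - 163)) - 478) = √((-1/12 + √99)/(√99) - 478) = √((-1/12 + 3*√11)/((3*√11)) - 478) = √((√11/33)*(-1/12 + 3*√11) - 478) = √(√11*(-1/12 + 3*√11)/33 - 478) = √(-478 + √11*(-1/12 + 3*√11)/33)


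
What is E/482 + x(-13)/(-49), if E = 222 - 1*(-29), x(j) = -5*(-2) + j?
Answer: 13745/23618 ≈ 0.58197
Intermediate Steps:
x(j) = 10 + j
E = 251 (E = 222 + 29 = 251)
E/482 + x(-13)/(-49) = 251/482 + (10 - 13)/(-49) = 251*(1/482) - 3*(-1/49) = 251/482 + 3/49 = 13745/23618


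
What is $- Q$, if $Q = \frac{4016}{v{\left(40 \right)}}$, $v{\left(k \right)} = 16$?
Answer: $-251$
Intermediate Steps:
$Q = 251$ ($Q = \frac{4016}{16} = 4016 \cdot \frac{1}{16} = 251$)
$- Q = \left(-1\right) 251 = -251$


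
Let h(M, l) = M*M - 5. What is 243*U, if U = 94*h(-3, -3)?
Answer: 91368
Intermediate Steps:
h(M, l) = -5 + M² (h(M, l) = M² - 5 = -5 + M²)
U = 376 (U = 94*(-5 + (-3)²) = 94*(-5 + 9) = 94*4 = 376)
243*U = 243*376 = 91368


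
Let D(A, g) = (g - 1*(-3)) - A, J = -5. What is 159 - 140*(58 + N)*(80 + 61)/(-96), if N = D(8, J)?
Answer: 10029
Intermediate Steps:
D(A, g) = 3 + g - A (D(A, g) = (g + 3) - A = (3 + g) - A = 3 + g - A)
N = -10 (N = 3 - 5 - 1*8 = 3 - 5 - 8 = -10)
159 - 140*(58 + N)*(80 + 61)/(-96) = 159 - 140*(58 - 10)*(80 + 61)/(-96) = 159 - 140*48*141*(-1)/96 = 159 - 947520*(-1)/96 = 159 - 140*(-141/2) = 159 + 9870 = 10029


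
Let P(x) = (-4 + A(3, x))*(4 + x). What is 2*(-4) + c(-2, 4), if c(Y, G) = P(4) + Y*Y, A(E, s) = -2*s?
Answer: -100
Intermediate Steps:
P(x) = (-4 - 2*x)*(4 + x)
c(Y, G) = -96 + Y² (c(Y, G) = (-16 - 12*4 - 2*4²) + Y*Y = (-16 - 48 - 2*16) + Y² = (-16 - 48 - 32) + Y² = -96 + Y²)
2*(-4) + c(-2, 4) = 2*(-4) + (-96 + (-2)²) = -8 + (-96 + 4) = -8 - 92 = -100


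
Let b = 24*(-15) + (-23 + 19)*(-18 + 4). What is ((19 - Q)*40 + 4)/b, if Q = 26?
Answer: 69/76 ≈ 0.90790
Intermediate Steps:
b = -304 (b = -360 - 4*(-14) = -360 + 56 = -304)
((19 - Q)*40 + 4)/b = ((19 - 1*26)*40 + 4)/(-304) = ((19 - 26)*40 + 4)*(-1/304) = (-7*40 + 4)*(-1/304) = (-280 + 4)*(-1/304) = -276*(-1/304) = 69/76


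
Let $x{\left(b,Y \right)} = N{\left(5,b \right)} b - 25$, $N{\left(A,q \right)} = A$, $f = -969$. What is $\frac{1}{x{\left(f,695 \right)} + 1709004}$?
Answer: $\frac{1}{1704134} \approx 5.8681 \cdot 10^{-7}$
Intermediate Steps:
$x{\left(b,Y \right)} = -25 + 5 b$ ($x{\left(b,Y \right)} = 5 b - 25 = -25 + 5 b$)
$\frac{1}{x{\left(f,695 \right)} + 1709004} = \frac{1}{\left(-25 + 5 \left(-969\right)\right) + 1709004} = \frac{1}{\left(-25 - 4845\right) + 1709004} = \frac{1}{-4870 + 1709004} = \frac{1}{1704134}$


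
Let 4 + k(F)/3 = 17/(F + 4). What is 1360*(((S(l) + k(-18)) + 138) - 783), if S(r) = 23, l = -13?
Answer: -6070360/7 ≈ -8.6719e+5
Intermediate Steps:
k(F) = -12 + 51/(4 + F) (k(F) = -12 + 3*(17/(F + 4)) = -12 + 3*(17/(4 + F)) = -12 + 51/(4 + F))
1360*(((S(l) + k(-18)) + 138) - 783) = 1360*(((23 + 3*(1 - 4*(-18))/(4 - 18)) + 138) - 783) = 1360*(((23 + 3*(1 + 72)/(-14)) + 138) - 783) = 1360*(((23 + 3*(-1/14)*73) + 138) - 783) = 1360*(((23 - 219/14) + 138) - 783) = 1360*((103/14 + 138) - 783) = 1360*(2035/14 - 783) = 1360*(-8927/14) = -6070360/7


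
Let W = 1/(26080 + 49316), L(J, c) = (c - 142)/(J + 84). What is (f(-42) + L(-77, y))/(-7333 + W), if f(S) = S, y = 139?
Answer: 22392612/3870152069 ≈ 0.0057860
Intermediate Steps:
L(J, c) = (-142 + c)/(84 + J)
W = 1/75396 ≈ 1.3263e-5
(f(-42) + L(-77, y))/(-7333 + W) = (-42 + (-142 + 139)/(84 - 77))/(-7333 + 1/75396) = (-42 - 3/7)/(-552878867/75396) = (-42 + (1/7)*(-3))*(-75396/552878867) = (-42 - 3/7)*(-75396/552878867) = -297/7*(-75396/552878867) = 22392612/3870152069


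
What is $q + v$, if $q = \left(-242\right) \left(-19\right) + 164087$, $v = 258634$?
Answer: $427319$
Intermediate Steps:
$q = 168685$ ($q = 4598 + 164087 = 168685$)
$q + v = 168685 + 258634 = 427319$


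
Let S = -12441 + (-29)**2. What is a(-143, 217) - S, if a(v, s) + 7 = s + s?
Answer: 12027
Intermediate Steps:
a(v, s) = -7 + 2*s (a(v, s) = -7 + (s + s) = -7 + 2*s)
S = -11600 (S = -12441 + 841 = -11600)
a(-143, 217) - S = (-7 + 2*217) - 1*(-11600) = (-7 + 434) + 11600 = 427 + 11600 = 12027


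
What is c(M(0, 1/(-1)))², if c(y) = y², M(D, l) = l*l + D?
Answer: 1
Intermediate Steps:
M(D, l) = D + l² (M(D, l) = l² + D = D + l²)
c(M(0, 1/(-1)))² = ((0 + (1/(-1))²)²)² = ((0 + (-1)²)²)² = ((0 + 1)²)² = (1²)² = 1² = 1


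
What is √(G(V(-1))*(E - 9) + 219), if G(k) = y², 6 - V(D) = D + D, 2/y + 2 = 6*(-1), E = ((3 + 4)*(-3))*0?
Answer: √3495/4 ≈ 14.780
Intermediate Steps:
E = 0 (E = (7*(-3))*0 = -21*0 = 0)
y = -¼ (y = 2/(-2 + 6*(-1)) = 2/(-2 - 6) = 2/(-8) = 2*(-⅛) = -¼ ≈ -0.25000)
V(D) = 6 - 2*D (V(D) = 6 - (D + D) = 6 - 2*D)
G(k) = 1/16 (G(k) = (-¼)² = 1/16)
√(G(V(-1))*(E - 9) + 219) = √((0 - 9)/16 + 219) = √((1/16)*(-9) + 219) = √(-9/16 + 219) = √(3495/16) = √3495/4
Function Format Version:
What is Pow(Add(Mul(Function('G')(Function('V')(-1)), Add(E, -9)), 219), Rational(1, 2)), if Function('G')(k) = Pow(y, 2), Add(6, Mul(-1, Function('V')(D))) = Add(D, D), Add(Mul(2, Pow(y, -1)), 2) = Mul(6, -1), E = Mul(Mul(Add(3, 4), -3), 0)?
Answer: Mul(Rational(1, 4), Pow(3495, Rational(1, 2))) ≈ 14.780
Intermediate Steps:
E = 0 (E = Mul(Mul(7, -3), 0) = Mul(-21, 0) = 0)
y = Rational(-1, 4) (y = Mul(2, Pow(Add(-2, Mul(6, -1)), -1)) = Mul(2, Pow(Add(-2, -6), -1)) = Mul(2, Pow(-8, -1)) = Mul(2, Rational(-1, 8)) = Rational(-1, 4) ≈ -0.25000)
Function('V')(D) = Add(6, Mul(-2, D)) (Function('V')(D) = Add(6, Mul(-1, Add(D, D))) = Add(6, Mul(-1, Mul(2, D))) = Add(6, Mul(-2, D)))
Function('G')(k) = Rational(1, 16) (Function('G')(k) = Pow(Rational(-1, 4), 2) = Rational(1, 16))
Pow(Add(Mul(Function('G')(Function('V')(-1)), Add(E, -9)), 219), Rational(1, 2)) = Pow(Add(Mul(Rational(1, 16), Add(0, -9)), 219), Rational(1, 2)) = Pow(Add(Mul(Rational(1, 16), -9), 219), Rational(1, 2)) = Pow(Add(Rational(-9, 16), 219), Rational(1, 2)) = Pow(Rational(3495, 16), Rational(1, 2)) = Mul(Rational(1, 4), Pow(3495, Rational(1, 2)))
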